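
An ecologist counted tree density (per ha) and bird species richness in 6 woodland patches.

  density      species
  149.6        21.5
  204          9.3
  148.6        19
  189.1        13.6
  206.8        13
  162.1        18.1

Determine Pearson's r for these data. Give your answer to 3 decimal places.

n = 6, Σx = 1060.2, Σy = 94.5, Σx² = 190879.58, Σy² = 1591.31, Σxy = 16131.17
nΣxy − ΣxΣy = 96787.02 − 100188.9 = -3401.88
nΣx² − (Σx)² = 1145277.48 − 1124024.04 = 21253.44; nΣy² − (Σy)² = 9547.86 − 8930.25 = 617.61
r = -3401.88 / √(21253.44 × 617.61) = -3401.88 / 3623.0287 ≈ -0.939

-0.939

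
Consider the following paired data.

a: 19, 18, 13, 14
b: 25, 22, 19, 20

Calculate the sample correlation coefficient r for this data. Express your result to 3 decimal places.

0.942

n = 4, Σa = 64, Σb = 86, Σa² = 1050, Σb² = 1870, Σab = 1398
nΣab − ΣaΣb = 5592 − 5504 = 88
nΣa² − (Σa)² = 4200 − 4096 = 104; nΣb² − (Σb)² = 7480 − 7396 = 84
r = 88 / √(104 × 84) = 88 / 93.4666 ≈ 0.942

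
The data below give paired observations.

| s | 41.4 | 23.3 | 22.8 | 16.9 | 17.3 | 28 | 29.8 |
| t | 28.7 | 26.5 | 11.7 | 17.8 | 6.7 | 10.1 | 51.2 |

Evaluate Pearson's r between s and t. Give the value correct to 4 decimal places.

n = 7, Σs = 179.5, Σt = 152.7, Σs² = 5033.63, Σt² = 4748.01, Σst = 4297.68
nΣst − ΣsΣt = 30083.76 − 27409.65 = 2674.11
nΣs² − (Σs)² = 35235.41 − 32220.25 = 3015.16; nΣt² − (Σt)² = 33236.07 − 23317.29 = 9918.78
r = 2674.11 / √(3015.16 × 9918.78) = 2674.11 / 5468.7027 ≈ 0.4890

0.4890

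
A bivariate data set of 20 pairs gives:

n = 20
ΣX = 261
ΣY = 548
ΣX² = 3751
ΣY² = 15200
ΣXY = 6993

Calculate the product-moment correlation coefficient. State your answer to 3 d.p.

-0.627

r = (nΣXY − ΣXΣY) / √[(nΣX² − (ΣX)²)(nΣY² − (ΣY)²)]
Numerator: 20×6993 − 261×548 = -3168
Denominator: √[(75020 − 68121)(304000 − 300304)] = √[6899 × 3696] = 5049.6241
r = -3168 / 5049.6241 ≈ -0.627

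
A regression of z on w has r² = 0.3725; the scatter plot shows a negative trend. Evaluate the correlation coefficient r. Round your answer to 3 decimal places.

-0.610

|r| = √0.3725 = 0.610
The association is negative, so r = −0.610.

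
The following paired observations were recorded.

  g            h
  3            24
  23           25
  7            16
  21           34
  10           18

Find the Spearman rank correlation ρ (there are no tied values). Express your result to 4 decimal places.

0.6000

Rank g: 1, 5, 2, 4, 3
Rank h: 3, 4, 1, 5, 2
d = rank(g) − rank(h): -2, 1, 1, -1, 1; Σd² = 8
ρ = 1 − 6Σd² / [n(n²−1)] = 1 − 6×8 / (5×24) = 1 − 48/120 ≈ 0.6000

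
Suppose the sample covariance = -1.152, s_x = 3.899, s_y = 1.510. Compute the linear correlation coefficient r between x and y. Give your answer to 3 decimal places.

-0.196

r = Cov(x,y) / (s_x · s_y) = -1.152 / (3.899 × 1.510)
  = -1.152 / 5.8875 ≈ -0.196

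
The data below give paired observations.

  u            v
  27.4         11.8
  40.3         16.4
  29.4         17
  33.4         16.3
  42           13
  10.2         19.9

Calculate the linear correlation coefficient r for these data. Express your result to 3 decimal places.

n = 6, Σu = 182.7, Σv = 94.4, Σu² = 6222.81, Σv² = 1527.9, Σuv = 2777.44
nΣuv − ΣuΣv = 16664.64 − 17246.88 = -582.24
nΣu² − (Σu)² = 37336.86 − 33379.29 = 3957.57; nΣv² − (Σv)² = 9167.4 − 8911.36 = 256.04
r = -582.24 / √(3957.57 × 256.04) = -582.24 / 1006.6262 ≈ -0.578

-0.578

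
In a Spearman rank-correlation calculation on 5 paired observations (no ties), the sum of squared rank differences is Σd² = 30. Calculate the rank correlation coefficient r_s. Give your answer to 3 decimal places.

-0.500

ρ = 1 − 6Σd² / [n(n²−1)] = 1 − 6×30 / (5×24)
  = 1 − 180/120 = 1 − 1.5000 ≈ -0.500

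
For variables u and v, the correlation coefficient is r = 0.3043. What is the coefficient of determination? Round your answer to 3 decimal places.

0.093

r² = (0.3043)² = 0.093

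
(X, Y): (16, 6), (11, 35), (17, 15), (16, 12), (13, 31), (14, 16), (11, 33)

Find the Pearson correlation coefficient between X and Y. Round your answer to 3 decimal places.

-0.904

n = 7, ΣX = 98, ΣY = 148, ΣX² = 1408, ΣY² = 3936, ΣXY = 1918
nΣXY − ΣXΣY = 13426 − 14504 = -1078
nΣX² − (ΣX)² = 9856 − 9604 = 252; nΣY² − (ΣY)² = 27552 − 21904 = 5648
r = -1078 / √(252 × 5648) = -1078 / 1193.0197 ≈ -0.904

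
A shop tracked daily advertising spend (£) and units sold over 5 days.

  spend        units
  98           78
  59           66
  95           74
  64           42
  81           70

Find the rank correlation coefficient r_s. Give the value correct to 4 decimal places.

Rank spend: 5, 1, 4, 2, 3
Rank units: 5, 2, 4, 1, 3
d = rank(spend) − rank(units): 0, -1, 0, 1, 0; Σd² = 2
ρ = 1 − 6Σd² / [n(n²−1)] = 1 − 6×2 / (5×24) = 1 − 12/120 ≈ 0.9000

0.9000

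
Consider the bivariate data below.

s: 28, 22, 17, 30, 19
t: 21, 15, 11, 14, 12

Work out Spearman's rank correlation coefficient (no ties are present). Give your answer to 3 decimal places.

Rank s: 4, 3, 1, 5, 2
Rank t: 5, 4, 1, 3, 2
d = rank(s) − rank(t): -1, -1, 0, 2, 0; Σd² = 6
ρ = 1 − 6Σd² / [n(n²−1)] = 1 − 6×6 / (5×24) = 1 − 36/120 ≈ 0.700

0.700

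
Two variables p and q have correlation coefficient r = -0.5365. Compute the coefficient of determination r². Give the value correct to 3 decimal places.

r² = (-0.5365)² = 0.288

0.288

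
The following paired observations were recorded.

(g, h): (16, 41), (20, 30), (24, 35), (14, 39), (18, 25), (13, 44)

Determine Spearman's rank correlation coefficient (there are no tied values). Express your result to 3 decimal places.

-0.714

Rank g: 3, 5, 6, 2, 4, 1
Rank h: 5, 2, 3, 4, 1, 6
d = rank(g) − rank(h): -2, 3, 3, -2, 3, -5; Σd² = 60
ρ = 1 − 6Σd² / [n(n²−1)] = 1 − 6×60 / (6×35) = 1 − 360/210 ≈ -0.714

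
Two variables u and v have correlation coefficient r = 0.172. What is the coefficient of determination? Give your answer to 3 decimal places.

r² = (0.172)² = 0.030

0.030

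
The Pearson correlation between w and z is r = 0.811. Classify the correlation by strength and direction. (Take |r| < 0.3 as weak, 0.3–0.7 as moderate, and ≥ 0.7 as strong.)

strong positive

r = 0.811 > 0 so the relationship is positive.
|r| = 0.811, which falls in the strong range.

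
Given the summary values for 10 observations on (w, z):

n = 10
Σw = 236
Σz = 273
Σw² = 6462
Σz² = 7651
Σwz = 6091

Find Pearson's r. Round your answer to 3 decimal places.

-0.837

r = (nΣwz − ΣwΣz) / √[(nΣw² − (Σw)²)(nΣz² − (Σz)²)]
Numerator: 10×6091 − 236×273 = -3518
Denominator: √[(64620 − 55696)(76510 − 74529)] = √[8924 × 1981] = 4204.5742
r = -3518 / 4204.5742 ≈ -0.837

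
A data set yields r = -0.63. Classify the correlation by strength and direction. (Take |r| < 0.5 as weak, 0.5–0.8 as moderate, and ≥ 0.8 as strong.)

r = -0.63 < 0 so the relationship is negative.
|r| = 0.63, which falls in the moderate range.

moderate negative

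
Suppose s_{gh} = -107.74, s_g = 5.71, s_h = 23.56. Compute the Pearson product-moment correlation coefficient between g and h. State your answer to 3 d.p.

r = Cov(g,h) / (s_g · s_h) = -107.74 / (5.71 × 23.56)
  = -107.74 / 134.5276 ≈ -0.801

-0.801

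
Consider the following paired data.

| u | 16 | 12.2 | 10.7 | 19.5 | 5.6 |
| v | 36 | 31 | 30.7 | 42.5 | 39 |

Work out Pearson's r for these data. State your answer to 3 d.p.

0.334

n = 5, Σu = 64, Σv = 179.2, Σu² = 930.94, Σv² = 6526.74, Σuv = 2329.84
nΣuv − ΣuΣv = 11649.2 − 11468.8 = 180.4
nΣu² − (Σu)² = 4654.7 − 4096 = 558.7; nΣv² − (Σv)² = 32633.7 − 32112.64 = 521.06
r = 180.4 / √(558.7 × 521.06) = 180.4 / 539.5519 ≈ 0.334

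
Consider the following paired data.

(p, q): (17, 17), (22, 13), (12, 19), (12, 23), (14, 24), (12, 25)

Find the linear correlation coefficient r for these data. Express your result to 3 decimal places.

-0.851

n = 6, Σp = 89, Σq = 121, Σp² = 1401, Σq² = 2549, Σpq = 1715
nΣpq − ΣpΣq = 10290 − 10769 = -479
nΣp² − (Σp)² = 8406 − 7921 = 485; nΣq² − (Σq)² = 15294 − 14641 = 653
r = -479 / √(485 × 653) = -479 / 562.7655 ≈ -0.851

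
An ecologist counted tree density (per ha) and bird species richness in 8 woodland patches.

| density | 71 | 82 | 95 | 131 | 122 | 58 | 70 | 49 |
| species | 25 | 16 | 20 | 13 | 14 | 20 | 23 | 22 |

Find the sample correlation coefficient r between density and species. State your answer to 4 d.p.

-0.8046

n = 8, Σx = 678, Σy = 153, Σx² = 63500, Σy² = 3059, Σxy = 12246
nΣxy − ΣxΣy = 97968 − 103734 = -5766
nΣx² − (Σx)² = 508000 − 459684 = 48316; nΣy² − (Σy)² = 24472 − 23409 = 1063
r = -5766 / √(48316 × 1063) = -5766 / 7166.5827 ≈ -0.8046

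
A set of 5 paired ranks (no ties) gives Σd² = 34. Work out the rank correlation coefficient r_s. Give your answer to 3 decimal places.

ρ = 1 − 6Σd² / [n(n²−1)] = 1 − 6×34 / (5×24)
  = 1 − 204/120 = 1 − 1.7000 ≈ -0.700

-0.700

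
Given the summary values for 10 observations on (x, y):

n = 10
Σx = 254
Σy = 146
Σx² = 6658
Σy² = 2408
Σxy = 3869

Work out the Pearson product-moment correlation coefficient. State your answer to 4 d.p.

r = (nΣxy − ΣxΣy) / √[(nΣx² − (Σx)²)(nΣy² − (Σy)²)]
Numerator: 10×3869 − 254×146 = 1606
Denominator: √[(66580 − 64516)(24080 − 21316)] = √[2064 × 2764] = 2388.4924
r = 1606 / 2388.4924 ≈ 0.6724

0.6724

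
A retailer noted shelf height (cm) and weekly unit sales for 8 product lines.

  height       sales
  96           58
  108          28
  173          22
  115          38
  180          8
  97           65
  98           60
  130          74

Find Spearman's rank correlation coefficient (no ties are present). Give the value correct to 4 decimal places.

-0.5476

Rank height: 1, 4, 7, 5, 8, 2, 3, 6
Rank sales: 5, 3, 2, 4, 1, 7, 6, 8
d = rank(height) − rank(sales): -4, 1, 5, 1, 7, -5, -3, -2; Σd² = 130
ρ = 1 − 6Σd² / [n(n²−1)] = 1 − 6×130 / (8×63) = 1 − 780/504 ≈ -0.5476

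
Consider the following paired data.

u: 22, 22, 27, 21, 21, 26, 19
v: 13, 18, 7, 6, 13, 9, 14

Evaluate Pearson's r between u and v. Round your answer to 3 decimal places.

n = 7, Σu = 158, Σv = 80, Σu² = 3616, Σv² = 1024, Σuv = 1770
nΣuv − ΣuΣv = 12390 − 12640 = -250
nΣu² − (Σu)² = 25312 − 24964 = 348; nΣv² − (Σv)² = 7168 − 6400 = 768
r = -250 / √(348 × 768) = -250 / 516.9758 ≈ -0.484

-0.484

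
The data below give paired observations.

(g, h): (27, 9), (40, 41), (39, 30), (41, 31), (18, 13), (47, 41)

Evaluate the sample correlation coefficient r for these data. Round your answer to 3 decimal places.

0.894

n = 6, Σg = 212, Σh = 165, Σg² = 8064, Σh² = 5473, Σgh = 6485
nΣgh − ΣgΣh = 38910 − 34980 = 3930
nΣg² − (Σg)² = 48384 − 44944 = 3440; nΣh² − (Σh)² = 32838 − 27225 = 5613
r = 3930 / √(3440 × 5613) = 3930 / 4394.1689 ≈ 0.894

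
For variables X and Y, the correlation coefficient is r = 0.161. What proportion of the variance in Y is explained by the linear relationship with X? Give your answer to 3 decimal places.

r² = (0.161)² = 0.026

0.026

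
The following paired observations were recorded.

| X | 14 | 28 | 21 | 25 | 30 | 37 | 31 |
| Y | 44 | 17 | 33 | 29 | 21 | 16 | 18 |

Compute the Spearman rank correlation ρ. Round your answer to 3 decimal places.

-0.893

Rank X: 1, 4, 2, 3, 5, 7, 6
Rank Y: 7, 2, 6, 5, 4, 1, 3
d = rank(X) − rank(Y): -6, 2, -4, -2, 1, 6, 3; Σd² = 106
ρ = 1 − 6Σd² / [n(n²−1)] = 1 − 6×106 / (7×48) = 1 − 636/336 ≈ -0.893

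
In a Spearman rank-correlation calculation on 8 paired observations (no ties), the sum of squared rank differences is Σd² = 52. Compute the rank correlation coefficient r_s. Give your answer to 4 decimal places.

ρ = 1 − 6Σd² / [n(n²−1)] = 1 − 6×52 / (8×63)
  = 1 − 312/504 = 1 − 0.61905 ≈ 0.3810

0.3810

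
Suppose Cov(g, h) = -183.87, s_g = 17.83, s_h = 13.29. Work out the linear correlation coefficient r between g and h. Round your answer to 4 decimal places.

r = Cov(g,h) / (s_g · s_h) = -183.87 / (17.83 × 13.29)
  = -183.87 / 236.9607 ≈ -0.7760

-0.7760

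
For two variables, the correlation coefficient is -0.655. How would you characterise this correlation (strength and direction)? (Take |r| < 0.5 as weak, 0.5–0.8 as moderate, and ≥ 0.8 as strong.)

moderate negative

r = -0.655 < 0 so the relationship is negative.
|r| = 0.655, which falls in the moderate range.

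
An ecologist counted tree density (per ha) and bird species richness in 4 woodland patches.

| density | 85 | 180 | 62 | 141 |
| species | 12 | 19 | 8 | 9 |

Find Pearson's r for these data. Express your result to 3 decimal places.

n = 4, Σx = 468, Σy = 48, Σx² = 63350, Σy² = 650, Σxy = 6205
nΣxy − ΣxΣy = 24820 − 22464 = 2356
nΣx² − (Σx)² = 253400 − 219024 = 34376; nΣy² − (Σy)² = 2600 − 2304 = 296
r = 2356 / √(34376 × 296) = 2356 / 3189.8740 ≈ 0.739

0.739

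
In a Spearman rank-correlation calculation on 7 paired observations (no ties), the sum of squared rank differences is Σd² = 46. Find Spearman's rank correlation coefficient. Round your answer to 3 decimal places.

0.179

ρ = 1 − 6Σd² / [n(n²−1)] = 1 − 6×46 / (7×48)
  = 1 − 276/336 = 1 − 0.8214 ≈ 0.179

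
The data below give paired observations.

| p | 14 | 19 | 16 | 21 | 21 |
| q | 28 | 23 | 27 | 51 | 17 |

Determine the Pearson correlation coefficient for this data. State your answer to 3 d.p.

0.197

n = 5, Σp = 91, Σq = 146, Σp² = 1695, Σq² = 4932, Σpq = 2689
nΣpq − ΣpΣq = 13445 − 13286 = 159
nΣp² − (Σp)² = 8475 − 8281 = 194; nΣq² − (Σq)² = 24660 − 21316 = 3344
r = 159 / √(194 × 3344) = 159 / 805.4415 ≈ 0.197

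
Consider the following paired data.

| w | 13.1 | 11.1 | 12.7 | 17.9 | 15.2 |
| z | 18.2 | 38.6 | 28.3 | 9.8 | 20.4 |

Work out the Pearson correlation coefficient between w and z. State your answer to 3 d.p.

n = 5, Σw = 70, Σz = 115.3, Σw² = 1007.56, Σz² = 3134.29, Σwz = 1511.79
nΣwz − ΣwΣz = 7558.95 − 8071 = -512.05
nΣw² − (Σw)² = 5037.8 − 4900 = 137.8; nΣz² − (Σz)² = 15671.45 − 13294.09 = 2377.36
r = -512.05 / √(137.8 × 2377.36) = -512.05 / 572.3637 ≈ -0.895

-0.895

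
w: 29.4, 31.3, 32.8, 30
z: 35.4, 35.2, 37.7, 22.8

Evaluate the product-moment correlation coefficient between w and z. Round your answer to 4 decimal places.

n = 4, Σw = 123.5, Σz = 131.1, Σw² = 3819.89, Σz² = 4433.33, Σwz = 4063.08
nΣwz − ΣwΣz = 16252.32 − 16190.85 = 61.47
nΣw² − (Σw)² = 15279.56 − 15252.25 = 27.31; nΣz² − (Σz)² = 17733.32 − 17187.21 = 546.11
r = 61.47 / √(27.31 × 546.11) = 61.47 / 122.1240 ≈ 0.5033

0.5033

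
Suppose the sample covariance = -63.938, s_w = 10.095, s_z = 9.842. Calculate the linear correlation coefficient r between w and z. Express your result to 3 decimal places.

r = Cov(w,z) / (s_w · s_z) = -63.938 / (10.095 × 9.842)
  = -63.938 / 99.3550 ≈ -0.644

-0.644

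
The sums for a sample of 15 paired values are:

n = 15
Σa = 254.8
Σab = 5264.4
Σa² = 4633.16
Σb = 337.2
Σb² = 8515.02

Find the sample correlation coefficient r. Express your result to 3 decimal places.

r = (nΣab − ΣaΣb) / √[(nΣa² − (Σa)²)(nΣb² − (Σb)²)]
Numerator: 15×5264.4 − 254.8×337.2 = -6952.56
Denominator: √[(69497.4 − 64923.04)(127725.3 − 113703.84)] = √[4574.36 × 14021.46] = 8008.6956
r = -6952.56 / 8008.6956 ≈ -0.868

-0.868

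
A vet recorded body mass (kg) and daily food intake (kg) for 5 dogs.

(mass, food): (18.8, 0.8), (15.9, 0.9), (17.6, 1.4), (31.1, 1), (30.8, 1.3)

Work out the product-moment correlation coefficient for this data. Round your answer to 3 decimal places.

n = 5, Σx = 114.2, Σy = 5.4, Σx² = 2831.86, Σy² = 6.1, Σxy = 125.13
nΣxy − ΣxΣy = 625.65 − 616.68 = 8.97
nΣx² − (Σx)² = 14159.3 − 13041.64 = 1117.66; nΣy² − (Σy)² = 30.5 − 29.16 = 1.34
r = 8.97 / √(1117.66 × 1.34) = 8.97 / 38.6997 ≈ 0.232

0.232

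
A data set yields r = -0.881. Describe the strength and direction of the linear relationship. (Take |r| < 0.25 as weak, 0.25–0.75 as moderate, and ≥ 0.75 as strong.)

r = -0.881 < 0 so the relationship is negative.
|r| = 0.881, which falls in the strong range.

strong negative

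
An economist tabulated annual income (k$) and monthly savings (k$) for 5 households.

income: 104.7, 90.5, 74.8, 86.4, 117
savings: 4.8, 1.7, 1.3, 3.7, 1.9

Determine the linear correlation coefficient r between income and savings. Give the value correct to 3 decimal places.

0.273

n = 5, Σx = 473.4, Σy = 13.4, Σx² = 45901.34, Σy² = 44.92, Σxy = 1295.63
nΣxy − ΣxΣy = 6478.15 − 6343.56 = 134.59
nΣx² − (Σx)² = 229506.7 − 224107.56 = 5399.14; nΣy² − (Σy)² = 224.6 − 179.56 = 45.04
r = 134.59 / √(5399.14 × 45.04) = 134.59 / 493.1301 ≈ 0.273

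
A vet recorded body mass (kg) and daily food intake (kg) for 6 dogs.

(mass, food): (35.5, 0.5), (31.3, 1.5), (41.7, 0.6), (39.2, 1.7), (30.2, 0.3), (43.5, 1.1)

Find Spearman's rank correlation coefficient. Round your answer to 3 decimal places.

Rank mass: 3, 2, 5, 4, 1, 6
Rank food: 2, 5, 3, 6, 1, 4
d = rank(mass) − rank(food): 1, -3, 2, -2, 0, 2; Σd² = 22
ρ = 1 − 6Σd² / [n(n²−1)] = 1 − 6×22 / (6×35) = 1 − 132/210 ≈ 0.371

0.371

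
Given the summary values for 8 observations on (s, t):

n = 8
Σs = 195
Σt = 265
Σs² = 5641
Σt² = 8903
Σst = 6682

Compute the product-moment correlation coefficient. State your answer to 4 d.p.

0.6686

r = (nΣst − ΣsΣt) / √[(nΣs² − (Σs)²)(nΣt² − (Σt)²)]
Numerator: 8×6682 − 195×265 = 1781
Denominator: √[(45128 − 38025)(71224 − 70225)] = √[7103 × 999] = 2663.8125
r = 1781 / 2663.8125 ≈ 0.6686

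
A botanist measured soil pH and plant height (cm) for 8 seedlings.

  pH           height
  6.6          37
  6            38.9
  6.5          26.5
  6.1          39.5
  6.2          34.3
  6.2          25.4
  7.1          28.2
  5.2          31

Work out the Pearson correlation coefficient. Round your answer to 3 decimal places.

-0.204

n = 8, Σx = 49.9, Σy = 260.8, Σx² = 313.35, Σy² = 8722.6, Σxy = 1622.36
nΣxy − ΣxΣy = 12978.88 − 13013.92 = -35.04
nΣx² − (Σx)² = 2506.8 − 2490.01 = 16.79; nΣy² − (Σy)² = 69780.8 − 68016.64 = 1764.16
r = -35.04 / √(16.79 × 1764.16) = -35.04 / 172.1053 ≈ -0.204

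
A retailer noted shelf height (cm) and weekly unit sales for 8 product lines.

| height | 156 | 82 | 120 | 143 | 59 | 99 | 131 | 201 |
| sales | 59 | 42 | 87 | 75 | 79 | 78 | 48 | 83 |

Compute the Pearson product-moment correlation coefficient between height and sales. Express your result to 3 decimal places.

0.172

n = 8, Σx = 991, Σy = 551, Σx² = 136753, Σy² = 39957, Σxy = 69167
nΣxy − ΣxΣy = 553336 − 546041 = 7295
nΣx² − (Σx)² = 1094024 − 982081 = 111943; nΣy² − (Σy)² = 319656 − 303601 = 16055
r = 7295 / √(111943 × 16055) = 7295 / 42393.9249 ≈ 0.172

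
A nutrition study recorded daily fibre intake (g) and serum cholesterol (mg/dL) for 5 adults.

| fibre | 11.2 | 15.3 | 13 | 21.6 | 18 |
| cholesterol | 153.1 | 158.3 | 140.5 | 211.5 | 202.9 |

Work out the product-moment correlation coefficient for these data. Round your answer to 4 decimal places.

n = 5, Σx = 79.1, Σy = 866.3, Σx² = 1319.09, Σy² = 154139.41, Σxy = 14183.81
nΣxy − ΣxΣy = 70919.05 − 68524.33 = 2394.72
nΣx² − (Σx)² = 6595.45 − 6256.81 = 338.64; nΣy² − (Σy)² = 770697.05 − 750475.69 = 20221.36
r = 2394.72 / √(338.64 × 20221.36) = 2394.72 / 2616.8228 ≈ 0.9151

0.9151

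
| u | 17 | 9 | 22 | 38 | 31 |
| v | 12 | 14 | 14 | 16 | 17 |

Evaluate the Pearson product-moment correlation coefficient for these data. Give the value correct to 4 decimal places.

n = 5, Σu = 117, Σv = 73, Σu² = 3259, Σv² = 1081, Σuv = 1773
nΣuv − ΣuΣv = 8865 − 8541 = 324
nΣu² − (Σu)² = 16295 − 13689 = 2606; nΣv² − (Σv)² = 5405 − 5329 = 76
r = 324 / √(2606 × 76) = 324 / 445.0348 ≈ 0.7280

0.7280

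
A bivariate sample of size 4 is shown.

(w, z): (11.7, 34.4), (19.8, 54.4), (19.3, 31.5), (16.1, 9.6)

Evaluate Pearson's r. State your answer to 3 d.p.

0.339

n = 4, Σw = 66.9, Σz = 129.9, Σw² = 1160.63, Σz² = 5227.13, Σwz = 2242.11
nΣwz − ΣwΣz = 8968.44 − 8690.31 = 278.13
nΣw² − (Σw)² = 4642.52 − 4475.61 = 166.91; nΣz² − (Σz)² = 20908.52 − 16874.01 = 4034.51
r = 278.13 / √(166.91 × 4034.51) = 278.13 / 820.6096 ≈ 0.339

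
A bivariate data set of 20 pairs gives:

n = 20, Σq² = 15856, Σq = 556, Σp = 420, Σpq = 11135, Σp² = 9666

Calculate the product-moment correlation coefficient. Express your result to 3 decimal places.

-0.931

r = (nΣpq − ΣpΣq) / √[(nΣp² − (Σp)²)(nΣq² − (Σq)²)]
Numerator: 20×11135 − 420×556 = -10820
Denominator: √[(193320 − 176400)(317120 − 309136)] = √[16920 × 7984] = 11622.7914
r = -10820 / 11622.7914 ≈ -0.931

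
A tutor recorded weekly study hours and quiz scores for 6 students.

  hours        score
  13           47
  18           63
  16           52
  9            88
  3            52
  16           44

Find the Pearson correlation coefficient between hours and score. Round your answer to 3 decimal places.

-0.211

n = 6, Σx = 75, Σy = 346, Σx² = 1095, Σy² = 21266, Σxy = 4229
nΣxy − ΣxΣy = 25374 − 25950 = -576
nΣx² − (Σx)² = 6570 − 5625 = 945; nΣy² − (Σy)² = 127596 − 119716 = 7880
r = -576 / √(945 × 7880) = -576 / 2728.8459 ≈ -0.211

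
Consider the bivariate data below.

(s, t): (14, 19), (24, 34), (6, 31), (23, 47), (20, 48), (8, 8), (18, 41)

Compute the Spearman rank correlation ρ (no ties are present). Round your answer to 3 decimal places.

0.643

Rank s: 3, 7, 1, 6, 5, 2, 4
Rank t: 2, 4, 3, 6, 7, 1, 5
d = rank(s) − rank(t): 1, 3, -2, 0, -2, 1, -1; Σd² = 20
ρ = 1 − 6Σd² / [n(n²−1)] = 1 − 6×20 / (7×48) = 1 − 120/336 ≈ 0.643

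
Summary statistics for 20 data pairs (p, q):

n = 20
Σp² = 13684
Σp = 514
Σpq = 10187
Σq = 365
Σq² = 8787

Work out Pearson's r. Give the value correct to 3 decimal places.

r = (nΣpq − ΣpΣq) / √[(nΣp² − (Σp)²)(nΣq² − (Σq)²)]
Numerator: 20×10187 − 514×365 = 16130
Denominator: √[(273680 − 264196)(175740 − 133225)] = √[9484 × 42515] = 20080.1459
r = 16130 / 20080.1459 ≈ 0.803

0.803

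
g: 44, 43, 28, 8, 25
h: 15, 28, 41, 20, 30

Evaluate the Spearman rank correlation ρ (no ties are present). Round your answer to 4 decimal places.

-0.3000

Rank g: 5, 4, 3, 1, 2
Rank h: 1, 3, 5, 2, 4
d = rank(g) − rank(h): 4, 1, -2, -1, -2; Σd² = 26
ρ = 1 − 6Σd² / [n(n²−1)] = 1 − 6×26 / (5×24) = 1 − 156/120 ≈ -0.3000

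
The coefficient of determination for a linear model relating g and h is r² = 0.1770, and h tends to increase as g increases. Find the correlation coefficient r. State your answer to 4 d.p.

0.4207

|r| = √0.1770 = 0.4207
The association is positive, so r = 0.4207.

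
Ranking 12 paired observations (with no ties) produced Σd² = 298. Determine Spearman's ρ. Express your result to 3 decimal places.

-0.042

ρ = 1 − 6Σd² / [n(n²−1)] = 1 − 6×298 / (12×143)
  = 1 − 1788/1716 = 1 − 1.0420 ≈ -0.042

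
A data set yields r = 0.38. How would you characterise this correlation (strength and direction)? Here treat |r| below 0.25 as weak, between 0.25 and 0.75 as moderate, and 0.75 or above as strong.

moderate positive

r = 0.38 > 0 so the relationship is positive.
|r| = 0.38, which falls in the moderate range.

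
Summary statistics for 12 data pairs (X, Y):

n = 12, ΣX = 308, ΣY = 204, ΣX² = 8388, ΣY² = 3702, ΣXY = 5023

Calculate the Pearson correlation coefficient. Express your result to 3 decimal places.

-0.634

r = (nΣXY − ΣXΣY) / √[(nΣX² − (ΣX)²)(nΣY² − (ΣY)²)]
Numerator: 12×5023 − 308×204 = -2556
Denominator: √[(100656 − 94864)(44424 − 41616)] = √[5792 × 2808] = 4032.8571
r = -2556 / 4032.8571 ≈ -0.634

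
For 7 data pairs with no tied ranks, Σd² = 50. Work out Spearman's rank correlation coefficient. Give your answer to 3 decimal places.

ρ = 1 − 6Σd² / [n(n²−1)] = 1 − 6×50 / (7×48)
  = 1 − 300/336 = 1 − 0.8929 ≈ 0.107

0.107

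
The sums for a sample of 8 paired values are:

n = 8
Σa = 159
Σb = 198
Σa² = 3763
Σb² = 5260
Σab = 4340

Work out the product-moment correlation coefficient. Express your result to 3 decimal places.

r = (nΣab − ΣaΣb) / √[(nΣa² − (Σa)²)(nΣb² − (Σb)²)]
Numerator: 8×4340 − 159×198 = 3238
Denominator: √[(30104 − 25281)(42080 − 39204)] = √[4823 × 2876] = 3724.3722
r = 3238 / 3724.3722 ≈ 0.869

0.869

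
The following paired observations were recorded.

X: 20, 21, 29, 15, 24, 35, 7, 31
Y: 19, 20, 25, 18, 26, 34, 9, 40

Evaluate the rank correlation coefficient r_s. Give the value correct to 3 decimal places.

0.952

Rank X: 3, 4, 6, 2, 5, 8, 1, 7
Rank Y: 3, 4, 5, 2, 6, 7, 1, 8
d = rank(X) − rank(Y): 0, 0, 1, 0, -1, 1, 0, -1; Σd² = 4
ρ = 1 − 6Σd² / [n(n²−1)] = 1 − 6×4 / (8×63) = 1 − 24/504 ≈ 0.952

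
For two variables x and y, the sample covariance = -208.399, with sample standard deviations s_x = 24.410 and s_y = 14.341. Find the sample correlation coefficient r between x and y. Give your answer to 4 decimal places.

r = Cov(x,y) / (s_x · s_y) = -208.399 / (24.410 × 14.341)
  = -208.399 / 350.0638 ≈ -0.5953

-0.5953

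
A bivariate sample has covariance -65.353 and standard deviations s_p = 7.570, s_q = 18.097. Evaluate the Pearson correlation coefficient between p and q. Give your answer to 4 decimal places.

-0.4770

r = Cov(p,q) / (s_p · s_q) = -65.353 / (7.570 × 18.097)
  = -65.353 / 136.9943 ≈ -0.4770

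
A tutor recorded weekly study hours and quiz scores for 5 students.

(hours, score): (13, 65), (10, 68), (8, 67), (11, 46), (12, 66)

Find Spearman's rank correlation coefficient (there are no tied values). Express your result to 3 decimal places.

Rank hours: 5, 2, 1, 3, 4
Rank score: 2, 5, 4, 1, 3
d = rank(hours) − rank(score): 3, -3, -3, 2, 1; Σd² = 32
ρ = 1 − 6Σd² / [n(n²−1)] = 1 − 6×32 / (5×24) = 1 − 192/120 ≈ -0.600

-0.600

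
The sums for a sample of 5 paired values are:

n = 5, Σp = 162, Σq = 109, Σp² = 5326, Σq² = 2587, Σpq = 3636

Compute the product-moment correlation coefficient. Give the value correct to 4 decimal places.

r = (nΣpq − ΣpΣq) / √[(nΣp² − (Σp)²)(nΣq² − (Σq)²)]
Numerator: 5×3636 − 162×109 = 522
Denominator: √[(26630 − 26244)(12935 − 11881)] = √[386 × 1054] = 637.8432
r = 522 / 637.8432 ≈ 0.8184

0.8184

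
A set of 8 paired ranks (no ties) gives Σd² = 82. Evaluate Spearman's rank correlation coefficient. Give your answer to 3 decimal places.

0.024

ρ = 1 − 6Σd² / [n(n²−1)] = 1 − 6×82 / (8×63)
  = 1 − 492/504 = 1 − 0.9762 ≈ 0.024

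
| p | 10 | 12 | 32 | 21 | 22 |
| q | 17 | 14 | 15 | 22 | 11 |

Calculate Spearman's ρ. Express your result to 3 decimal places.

-0.300

Rank p: 1, 2, 5, 3, 4
Rank q: 4, 2, 3, 5, 1
d = rank(p) − rank(q): -3, 0, 2, -2, 3; Σd² = 26
ρ = 1 − 6Σd² / [n(n²−1)] = 1 − 6×26 / (5×24) = 1 − 156/120 ≈ -0.300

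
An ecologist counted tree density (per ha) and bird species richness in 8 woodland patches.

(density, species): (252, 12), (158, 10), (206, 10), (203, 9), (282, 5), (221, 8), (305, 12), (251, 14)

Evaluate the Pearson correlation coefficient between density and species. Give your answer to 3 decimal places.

n = 8, Σx = 1878, Σy = 80, Σx² = 456504, Σy² = 854, Σxy = 18843
nΣxy − ΣxΣy = 150744 − 150240 = 504
nΣx² − (Σx)² = 3652032 − 3526884 = 125148; nΣy² − (Σy)² = 6832 − 6400 = 432
r = 504 / √(125148 × 432) = 504 / 7352.8182 ≈ 0.069

0.069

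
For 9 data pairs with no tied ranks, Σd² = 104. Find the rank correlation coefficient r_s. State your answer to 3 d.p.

0.133

ρ = 1 − 6Σd² / [n(n²−1)] = 1 − 6×104 / (9×80)
  = 1 − 624/720 = 1 − 0.8667 ≈ 0.133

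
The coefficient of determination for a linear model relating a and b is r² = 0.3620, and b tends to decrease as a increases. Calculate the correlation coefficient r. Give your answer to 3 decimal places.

-0.602

|r| = √0.3620 = 0.602
The association is negative, so r = −0.602.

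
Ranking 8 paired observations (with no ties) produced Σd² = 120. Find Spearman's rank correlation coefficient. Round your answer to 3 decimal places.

-0.429

ρ = 1 − 6Σd² / [n(n²−1)] = 1 − 6×120 / (8×63)
  = 1 − 720/504 = 1 − 1.4286 ≈ -0.429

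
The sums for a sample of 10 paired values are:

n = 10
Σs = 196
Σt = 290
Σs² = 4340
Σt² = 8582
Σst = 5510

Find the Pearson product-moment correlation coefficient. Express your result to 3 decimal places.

-0.594

r = (nΣst − ΣsΣt) / √[(nΣs² − (Σs)²)(nΣt² − (Σt)²)]
Numerator: 10×5510 − 196×290 = -1740
Denominator: √[(43400 − 38416)(85820 − 84100)] = √[4984 × 1720] = 2927.8798
r = -1740 / 2927.8798 ≈ -0.594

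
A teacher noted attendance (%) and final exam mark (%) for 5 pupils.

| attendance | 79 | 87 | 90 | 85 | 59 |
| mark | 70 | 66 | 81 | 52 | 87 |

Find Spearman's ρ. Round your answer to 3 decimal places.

Rank attendance: 2, 4, 5, 3, 1
Rank mark: 3, 2, 4, 1, 5
d = rank(attendance) − rank(mark): -1, 2, 1, 2, -4; Σd² = 26
ρ = 1 − 6Σd² / [n(n²−1)] = 1 − 6×26 / (5×24) = 1 − 156/120 ≈ -0.300

-0.300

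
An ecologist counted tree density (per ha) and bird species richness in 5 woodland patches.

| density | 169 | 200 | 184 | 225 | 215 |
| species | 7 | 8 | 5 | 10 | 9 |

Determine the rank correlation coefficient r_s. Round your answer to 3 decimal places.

Rank density: 1, 3, 2, 5, 4
Rank species: 2, 3, 1, 5, 4
d = rank(density) − rank(species): -1, 0, 1, 0, 0; Σd² = 2
ρ = 1 − 6Σd² / [n(n²−1)] = 1 − 6×2 / (5×24) = 1 − 12/120 ≈ 0.900

0.900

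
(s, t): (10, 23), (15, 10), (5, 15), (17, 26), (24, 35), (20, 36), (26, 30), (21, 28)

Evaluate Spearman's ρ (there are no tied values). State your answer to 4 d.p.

0.7619

Rank s: 2, 3, 1, 4, 7, 5, 8, 6
Rank t: 3, 1, 2, 4, 7, 8, 6, 5
d = rank(s) − rank(t): -1, 2, -1, 0, 0, -3, 2, 1; Σd² = 20
ρ = 1 − 6Σd² / [n(n²−1)] = 1 − 6×20 / (8×63) = 1 − 120/504 ≈ 0.7619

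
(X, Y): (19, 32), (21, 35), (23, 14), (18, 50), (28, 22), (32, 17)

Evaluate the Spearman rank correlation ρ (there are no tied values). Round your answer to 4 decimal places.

-0.7714

Rank X: 2, 3, 4, 1, 5, 6
Rank Y: 4, 5, 1, 6, 3, 2
d = rank(X) − rank(Y): -2, -2, 3, -5, 2, 4; Σd² = 62
ρ = 1 − 6Σd² / [n(n²−1)] = 1 − 6×62 / (6×35) = 1 − 372/210 ≈ -0.7714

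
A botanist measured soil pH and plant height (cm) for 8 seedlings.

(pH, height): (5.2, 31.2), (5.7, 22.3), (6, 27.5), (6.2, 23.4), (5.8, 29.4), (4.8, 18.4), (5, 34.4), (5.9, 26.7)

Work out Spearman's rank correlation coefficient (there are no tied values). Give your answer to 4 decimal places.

Rank pH: 3, 4, 7, 8, 5, 1, 2, 6
Rank height: 7, 2, 5, 3, 6, 1, 8, 4
d = rank(pH) − rank(height): -4, 2, 2, 5, -1, 0, -6, 2; Σd² = 90
ρ = 1 − 6Σd² / [n(n²−1)] = 1 − 6×90 / (8×63) = 1 − 540/504 ≈ -0.0714

-0.0714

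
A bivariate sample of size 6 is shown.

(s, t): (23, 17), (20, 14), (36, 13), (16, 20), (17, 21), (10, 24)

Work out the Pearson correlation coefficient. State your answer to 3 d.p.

-0.853

n = 6, Σs = 122, Σt = 109, Σs² = 2870, Σt² = 2071, Σst = 2056
nΣst − ΣsΣt = 12336 − 13298 = -962
nΣs² − (Σs)² = 17220 − 14884 = 2336; nΣt² − (Σt)² = 12426 − 11881 = 545
r = -962 / √(2336 × 545) = -962 / 1128.3262 ≈ -0.853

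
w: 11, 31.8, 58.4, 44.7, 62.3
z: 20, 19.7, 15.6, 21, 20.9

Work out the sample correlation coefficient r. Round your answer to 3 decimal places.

-0.264

n = 5, Σw = 208.2, Σz = 97.2, Σw² = 10422.18, Σz² = 1909.26, Σwz = 3998.27
nΣwz − ΣwΣz = 19991.35 − 20237.04 = -245.69
nΣw² − (Σw)² = 52110.9 − 43347.24 = 8763.66; nΣz² − (Σz)² = 9546.3 − 9447.84 = 98.46
r = -245.69 / √(8763.66 × 98.46) = -245.69 / 928.9079 ≈ -0.264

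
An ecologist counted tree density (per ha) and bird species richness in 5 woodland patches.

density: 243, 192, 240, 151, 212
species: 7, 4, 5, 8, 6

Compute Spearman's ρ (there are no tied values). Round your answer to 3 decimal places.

Rank density: 5, 2, 4, 1, 3
Rank species: 4, 1, 2, 5, 3
d = rank(density) − rank(species): 1, 1, 2, -4, 0; Σd² = 22
ρ = 1 − 6Σd² / [n(n²−1)] = 1 − 6×22 / (5×24) = 1 − 132/120 ≈ -0.100

-0.100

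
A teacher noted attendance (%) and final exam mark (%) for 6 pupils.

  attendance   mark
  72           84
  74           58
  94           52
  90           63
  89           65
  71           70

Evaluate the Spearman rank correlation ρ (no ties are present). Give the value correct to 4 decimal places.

-0.7714

Rank attendance: 2, 3, 6, 5, 4, 1
Rank mark: 6, 2, 1, 3, 4, 5
d = rank(attendance) − rank(mark): -4, 1, 5, 2, 0, -4; Σd² = 62
ρ = 1 − 6Σd² / [n(n²−1)] = 1 − 6×62 / (6×35) = 1 − 372/210 ≈ -0.7714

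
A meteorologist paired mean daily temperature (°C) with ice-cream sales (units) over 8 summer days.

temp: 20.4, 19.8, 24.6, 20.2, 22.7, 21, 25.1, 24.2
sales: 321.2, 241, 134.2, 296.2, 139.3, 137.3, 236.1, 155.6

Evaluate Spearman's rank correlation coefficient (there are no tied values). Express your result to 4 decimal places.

Rank temp: 3, 1, 7, 2, 5, 4, 8, 6
Rank sales: 8, 6, 1, 7, 3, 2, 5, 4
d = rank(temp) − rank(sales): -5, -5, 6, -5, 2, 2, 3, 2; Σd² = 132
ρ = 1 − 6Σd² / [n(n²−1)] = 1 − 6×132 / (8×63) = 1 − 792/504 ≈ -0.5714

-0.5714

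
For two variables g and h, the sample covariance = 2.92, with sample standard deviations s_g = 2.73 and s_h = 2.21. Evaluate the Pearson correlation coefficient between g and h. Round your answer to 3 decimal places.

r = Cov(g,h) / (s_g · s_h) = 2.92 / (2.73 × 2.21)
  = 2.92 / 6.0333 ≈ 0.484

0.484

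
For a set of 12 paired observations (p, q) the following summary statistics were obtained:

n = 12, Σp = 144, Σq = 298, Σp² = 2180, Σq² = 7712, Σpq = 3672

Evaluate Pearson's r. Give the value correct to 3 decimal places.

0.256

r = (nΣpq − ΣpΣq) / √[(nΣp² − (Σp)²)(nΣq² − (Σq)²)]
Numerator: 12×3672 − 144×298 = 1152
Denominator: √[(26160 − 20736)(92544 − 88804)] = √[5424 × 3740] = 4503.9716
r = 1152 / 4503.9716 ≈ 0.256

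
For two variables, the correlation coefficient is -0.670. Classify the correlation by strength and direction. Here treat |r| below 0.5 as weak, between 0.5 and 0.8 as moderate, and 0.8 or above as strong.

moderate negative

r = -0.670 < 0 so the relationship is negative.
|r| = 0.670, which falls in the moderate range.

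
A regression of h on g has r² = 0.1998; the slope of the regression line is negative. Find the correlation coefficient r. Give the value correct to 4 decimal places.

-0.4470

|r| = √0.1998 = 0.4470
The association is negative, so r = −0.4470.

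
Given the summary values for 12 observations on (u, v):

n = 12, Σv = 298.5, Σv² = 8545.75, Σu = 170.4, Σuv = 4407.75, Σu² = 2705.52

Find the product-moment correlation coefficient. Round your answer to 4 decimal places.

0.2987

r = (nΣuv − ΣuΣv) / √[(nΣu² − (Σu)²)(nΣv² − (Σv)²)]
Numerator: 12×4407.75 − 170.4×298.5 = 2028.6
Denominator: √[(32466.24 − 29036.16)(102549 − 89102.25)] = √[3430.08 × 13446.75] = 6791.4231
r = 2028.6 / 6791.4231 ≈ 0.2987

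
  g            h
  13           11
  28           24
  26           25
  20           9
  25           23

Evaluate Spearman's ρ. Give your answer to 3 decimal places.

Rank g: 1, 5, 4, 2, 3
Rank h: 2, 4, 5, 1, 3
d = rank(g) − rank(h): -1, 1, -1, 1, 0; Σd² = 4
ρ = 1 − 6Σd² / [n(n²−1)] = 1 − 6×4 / (5×24) = 1 − 24/120 ≈ 0.800

0.800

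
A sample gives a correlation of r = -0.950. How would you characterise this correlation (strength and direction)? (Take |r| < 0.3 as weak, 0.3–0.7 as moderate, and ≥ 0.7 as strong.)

r = -0.950 < 0 so the relationship is negative.
|r| = 0.950, which falls in the strong range.

strong negative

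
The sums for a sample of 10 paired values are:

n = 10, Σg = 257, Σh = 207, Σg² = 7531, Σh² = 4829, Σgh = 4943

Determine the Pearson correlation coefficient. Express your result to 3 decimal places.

-0.531

r = (nΣgh − ΣgΣh) / √[(nΣg² − (Σg)²)(nΣh² − (Σh)²)]
Numerator: 10×4943 − 257×207 = -3769
Denominator: √[(75310 − 66049)(48290 − 42849)] = √[9261 × 5441] = 7098.5281
r = -3769 / 7098.5281 ≈ -0.531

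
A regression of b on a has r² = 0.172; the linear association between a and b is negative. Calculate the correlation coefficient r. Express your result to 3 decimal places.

-0.415

|r| = √0.172 = 0.415
The association is negative, so r = −0.415.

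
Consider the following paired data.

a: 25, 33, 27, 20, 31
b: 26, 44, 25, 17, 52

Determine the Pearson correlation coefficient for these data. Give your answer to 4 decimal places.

n = 5, Σa = 136, Σb = 164, Σa² = 3804, Σb² = 6230, Σab = 4729
nΣab − ΣaΣb = 23645 − 22304 = 1341
nΣa² − (Σa)² = 19020 − 18496 = 524; nΣb² − (Σb)² = 31150 − 26896 = 4254
r = 1341 / √(524 × 4254) = 1341 / 1493.0157 ≈ 0.8982

0.8982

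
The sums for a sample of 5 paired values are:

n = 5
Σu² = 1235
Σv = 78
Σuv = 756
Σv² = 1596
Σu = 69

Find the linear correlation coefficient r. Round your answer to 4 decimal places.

-0.9784

r = (nΣuv − ΣuΣv) / √[(nΣu² − (Σu)²)(nΣv² − (Σv)²)]
Numerator: 5×756 − 69×78 = -1602
Denominator: √[(6175 − 4761)(7980 − 6084)] = √[1414 × 1896] = 1637.3588
r = -1602 / 1637.3588 ≈ -0.9784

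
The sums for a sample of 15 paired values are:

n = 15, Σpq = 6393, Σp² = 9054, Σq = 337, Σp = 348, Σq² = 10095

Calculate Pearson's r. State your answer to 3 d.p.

r = (nΣpq − ΣpΣq) / √[(nΣp² − (Σp)²)(nΣq² − (Σq)²)]
Numerator: 15×6393 − 348×337 = -21381
Denominator: √[(135810 − 121104)(151425 − 113569)] = √[14706 × 37856] = 23594.7099
r = -21381 / 23594.7099 ≈ -0.906

-0.906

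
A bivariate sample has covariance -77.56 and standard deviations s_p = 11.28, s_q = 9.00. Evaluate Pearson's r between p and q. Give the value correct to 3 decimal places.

-0.764

r = Cov(p,q) / (s_p · s_q) = -77.56 / (11.28 × 9.00)
  = -77.56 / 101.5200 ≈ -0.764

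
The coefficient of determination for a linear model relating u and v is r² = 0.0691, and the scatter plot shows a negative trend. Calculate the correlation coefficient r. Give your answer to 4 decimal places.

-0.2629

|r| = √0.0691 = 0.2629
The association is negative, so r = −0.2629.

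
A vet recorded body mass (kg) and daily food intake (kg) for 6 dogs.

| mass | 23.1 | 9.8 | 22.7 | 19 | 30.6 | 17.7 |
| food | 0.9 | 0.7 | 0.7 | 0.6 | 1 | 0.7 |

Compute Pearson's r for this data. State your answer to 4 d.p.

0.7134

n = 6, Σx = 122.9, Σy = 4.6, Σx² = 2755.59, Σy² = 3.64, Σxy = 97.93
nΣxy − ΣxΣy = 587.58 − 565.34 = 22.24
nΣx² − (Σx)² = 16533.54 − 15104.41 = 1429.13; nΣy² − (Σy)² = 21.84 − 21.16 = 0.68
r = 22.24 / √(1429.13 × 0.68) = 22.24 / 31.1738 ≈ 0.7134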